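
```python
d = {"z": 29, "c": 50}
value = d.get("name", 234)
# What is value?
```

Trace:
`d = {"z": 29, "c": 50}` → d = {'z': 29, 'c': 50}
`value = d.get("name", 234)` → value = 234
So value = 234

Answer: 234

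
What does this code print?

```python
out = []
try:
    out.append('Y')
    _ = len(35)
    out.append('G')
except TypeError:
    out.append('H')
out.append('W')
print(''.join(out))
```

Execution trace: 'Y' (try body) → 'H' (except TypeError) → 'W' (after the try/except). Output: YHW

Answer: YHW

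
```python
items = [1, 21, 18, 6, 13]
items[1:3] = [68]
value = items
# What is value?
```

Trace:
`items = [1, 21, 18, 6, 13]` → items = [1, 21, 18, 6, 13]
`items[1:3] = [68]` → items = [1, 68, 6, 13]
`value = items` → value = [1, 68, 6, 13]
So value = [1, 68, 6, 13]

Answer: [1, 68, 6, 13]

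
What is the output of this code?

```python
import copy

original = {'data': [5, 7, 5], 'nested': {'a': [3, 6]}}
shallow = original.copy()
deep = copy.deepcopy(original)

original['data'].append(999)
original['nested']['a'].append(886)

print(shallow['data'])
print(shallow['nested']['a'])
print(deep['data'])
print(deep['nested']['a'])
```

Key concept: comparing shallow vs deep copy.
Step by step:
`original = {'data': [5, 7, 5], 'nested': {'a': [3, 6]}}` → original = {'data': [5, 7, 5], 'nested': {'a': [3, 6]}}
`shallow = original.copy()` → shallow = {'data': [5, 7, 5], 'nested': {'a': [3, 6]}}
`deep = copy.deepcopy(original)` → deep = {'data': [5, 7, 5], 'nested': {'a': [3, 6]}}
`original['data'].append(999)` → original = {'data': [5, 7, 5, 999], 'nested': {'a': [3, 6]}}; shallow = {'data': [5, 7, 5, 999], 'nested': {'a': [3, 6]}}
`original['nested']['a'].append(886)` → original = {'data': [5, 7, 5, 999], 'nested': {'a': [3, 6, 886]}}; shallow = {'data': [5, 7, 5, 999], 'nested': {'a': [3, 6, 886]}}
`print(shallow['data'])` → prints [5, 7, 5, 999]
`print(shallow['nested']['a'])` → prints [3, 6, 886]
`print(deep['data'])` → prints [5, 7, 5]
`print(deep['nested']['a'])` → prints [3, 6]

Answer:
[5, 7, 5, 999]
[3, 6, 886]
[5, 7, 5]
[3, 6]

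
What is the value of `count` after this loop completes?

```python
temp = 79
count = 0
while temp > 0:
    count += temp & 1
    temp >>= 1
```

Count set bits in 79 (binary: 0b1001111)
`count` takes the values: 0 → 1 → 2 → 3 → 4 → 5

Answer: 5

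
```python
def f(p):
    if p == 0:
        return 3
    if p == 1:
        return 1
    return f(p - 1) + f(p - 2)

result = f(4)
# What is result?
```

Build up from base cases: f(0)=3, f(1)=1, f(2)=4, f(3)=5, f(4)=9

Answer: 9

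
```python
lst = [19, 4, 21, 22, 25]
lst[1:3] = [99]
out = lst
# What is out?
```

Trace:
`lst = [19, 4, 21, 22, 25]` → lst = [19, 4, 21, 22, 25]
`lst[1:3] = [99]` → lst = [19, 99, 22, 25]
`out = lst` → out = [19, 99, 22, 25]
So out = [19, 99, 22, 25]

Answer: [19, 99, 22, 25]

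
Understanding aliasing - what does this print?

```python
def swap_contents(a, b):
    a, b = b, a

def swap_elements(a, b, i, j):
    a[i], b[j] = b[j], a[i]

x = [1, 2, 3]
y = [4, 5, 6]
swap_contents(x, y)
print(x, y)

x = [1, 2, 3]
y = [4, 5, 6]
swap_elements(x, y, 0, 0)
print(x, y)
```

Key concept: parameter rebinding vs mutation.
Step by step:
`x = [1, 2, 3]` → x = [1, 2, 3]
`y = [4, 5, 6]` → y = [4, 5, 6]
`swap_contents(x, y)` → no visible change to tracked variables
`print(x, y)` → prints [1, 2, 3] [4, 5, 6]
`x = [1, 2, 3]` → x = [1, 2, 3]
`y = [4, 5, 6]` → y = [4, 5, 6]
`swap_elements(x, y, 0, 0)` → x = [4, 2, 3]; y = [1, 5, 6]
`print(x, y)` → prints [4, 2, 3] [1, 5, 6]

Answer:
[1, 2, 3] [4, 5, 6]
[4, 2, 3] [1, 5, 6]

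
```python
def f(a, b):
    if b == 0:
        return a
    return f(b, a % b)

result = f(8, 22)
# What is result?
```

f(8, 22) -> f(22, 8) -> f(8, 6) -> f(6, 2) -> f(2, 0) -> 2

Answer: 2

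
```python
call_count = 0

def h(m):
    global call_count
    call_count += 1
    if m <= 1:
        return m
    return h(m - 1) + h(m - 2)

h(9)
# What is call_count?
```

Calls(m) = 1 + Calls(m-1) + Calls(m-2); Calls(0)=Calls(1)=1. For m=9 this gives 109.

Answer: 109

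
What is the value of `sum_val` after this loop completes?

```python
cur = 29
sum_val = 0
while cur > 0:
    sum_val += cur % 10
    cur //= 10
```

Sum digits of 29
`sum_val` takes the values: 0 → 9 → 11

Answer: 11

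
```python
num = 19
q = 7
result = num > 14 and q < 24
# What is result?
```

Trace:
`num = 19` → num = 19
`q = 7` → q = 7
`result = num > 14 and q < 24` → result = True
So result = True

Answer: True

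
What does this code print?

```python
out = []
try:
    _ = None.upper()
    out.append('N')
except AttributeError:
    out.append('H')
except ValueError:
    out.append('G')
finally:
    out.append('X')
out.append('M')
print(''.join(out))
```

Execution trace: 'H' (except AttributeError) → 'X' (finally) → 'M' (after the try/except). Output: HXM

Answer: HXM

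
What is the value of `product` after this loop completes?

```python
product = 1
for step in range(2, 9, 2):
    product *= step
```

Product of even numbers 2 to 8
`product` takes the values: 1 → 2 → 8 → 48 → 384

Answer: 384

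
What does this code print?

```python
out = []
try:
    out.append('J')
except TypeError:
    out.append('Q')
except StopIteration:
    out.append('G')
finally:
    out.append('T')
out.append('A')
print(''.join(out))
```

Execution trace: 'J' (try body, no exception) → 'T' (finally) → 'A' (after the try/except). Output: JTA

Answer: JTA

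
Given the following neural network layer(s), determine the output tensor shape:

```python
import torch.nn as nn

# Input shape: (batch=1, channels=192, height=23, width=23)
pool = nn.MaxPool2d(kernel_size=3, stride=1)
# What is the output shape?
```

Input: (1, 192, 23, 23) -> Output: (1, 192, 21, 21)

Answer: (1, 192, 21, 21)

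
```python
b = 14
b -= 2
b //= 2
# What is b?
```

Trace:
`b = 14` → b = 14
`b -= 2` → b = 12
`b //= 2` → b = 6
So b = 6

Answer: 6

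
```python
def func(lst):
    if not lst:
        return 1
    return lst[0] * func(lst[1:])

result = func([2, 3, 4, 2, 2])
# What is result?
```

Product over [2, 3, 4, 2, 2] = 2 * 3 * 4 * 2 * 2 = 96

Answer: 96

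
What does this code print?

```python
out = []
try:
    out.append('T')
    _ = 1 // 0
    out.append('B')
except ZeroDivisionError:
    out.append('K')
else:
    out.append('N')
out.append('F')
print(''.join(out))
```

Execution trace: 'T' (try body) → 'K' (except ZeroDivisionError) → 'F' (after the try/except). Output: TKF

Answer: TKF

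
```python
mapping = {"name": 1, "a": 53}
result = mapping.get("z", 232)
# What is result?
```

Trace:
`mapping = {"name": 1, "a": 53}` → mapping = {'name': 1, 'a': 53}
`result = mapping.get("z", 232)` → result = 232
So result = 232

Answer: 232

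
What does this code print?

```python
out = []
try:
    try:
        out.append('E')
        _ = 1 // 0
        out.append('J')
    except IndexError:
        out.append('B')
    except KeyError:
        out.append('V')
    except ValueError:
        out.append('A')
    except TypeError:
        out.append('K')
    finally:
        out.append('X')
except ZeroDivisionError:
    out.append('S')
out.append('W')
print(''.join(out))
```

Execution trace: 'E' (try body) → 'X' (finally) → 'S' (outer except ZeroDivisionError) → 'W' (after the try/except). Output: EXSW

Answer: EXSW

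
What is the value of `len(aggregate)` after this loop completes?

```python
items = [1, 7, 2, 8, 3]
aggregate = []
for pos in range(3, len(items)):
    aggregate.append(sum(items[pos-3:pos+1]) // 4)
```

Number of 4-element averages
`aggregate` takes the values: [] → [4] → [4, 5]
So `len(aggregate)` = 2

Answer: 2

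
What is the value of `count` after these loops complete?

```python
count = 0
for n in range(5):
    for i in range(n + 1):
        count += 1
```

Triangle: 1 + 2 + ... + 5
`count` takes the values: 0 → 1 → 2 → 3 → 4 → 5 → 6 → 7 → 8 → 9 → 10 → 11 → 12 → 13 → 14 → 15

Answer: 15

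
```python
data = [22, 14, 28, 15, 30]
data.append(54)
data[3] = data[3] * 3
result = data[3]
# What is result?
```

Trace:
`data = [22, 14, 28, 15, 30]` → data = [22, 14, 28, 15, 30]
`data.append(54)` → data = [22, 14, 28, 15, 30, 54]
`data[3] = data[3] * 3` → data = [22, 14, 28, 45, 30, 54]
`result = data[3]` → result = 45
So result = 45

Answer: 45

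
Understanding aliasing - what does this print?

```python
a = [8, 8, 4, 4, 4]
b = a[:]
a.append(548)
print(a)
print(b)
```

Key concept: slice [:] creates copy.
Step by step:
`a = [8, 8, 4, 4, 4]` → a = [8, 8, 4, 4, 4]
`b = a[:]` → b = [8, 8, 4, 4, 4]
`a.append(548)` → a = [8, 8, 4, 4, 4, 548]
`print(a)` → prints [8, 8, 4, 4, 4, 548]
`print(b)` → prints [8, 8, 4, 4, 4]

Answer:
[8, 8, 4, 4, 4, 548]
[8, 8, 4, 4, 4]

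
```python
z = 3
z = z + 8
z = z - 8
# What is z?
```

Trace:
`z = 3` → z = 3
`z = z + 8` → z = 11
`z = z - 8` → z = 3
So z = 3

Answer: 3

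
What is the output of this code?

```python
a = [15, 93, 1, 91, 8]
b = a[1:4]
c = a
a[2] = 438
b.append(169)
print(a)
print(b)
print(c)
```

Key concept: slice vs alias.
Step by step:
`a = [15, 93, 1, 91, 8]` → a = [15, 93, 1, 91, 8]
`b = a[1:4]` → b = [93, 1, 91]
`c = a` → c = [15, 93, 1, 91, 8] (same object as a)
`a[2] = 438` → a = [15, 93, 438, 91, 8] (same object as c); c = [15, 93, 438, 91, 8] (same object as a)
`b.append(169)` → b = [93, 1, 91, 169]
`print(a)` → prints [15, 93, 438, 91, 8]
`print(b)` → prints [93, 1, 91, 169]
`print(c)` → prints [15, 93, 438, 91, 8]

Answer:
[15, 93, 438, 91, 8]
[93, 1, 91, 169]
[15, 93, 438, 91, 8]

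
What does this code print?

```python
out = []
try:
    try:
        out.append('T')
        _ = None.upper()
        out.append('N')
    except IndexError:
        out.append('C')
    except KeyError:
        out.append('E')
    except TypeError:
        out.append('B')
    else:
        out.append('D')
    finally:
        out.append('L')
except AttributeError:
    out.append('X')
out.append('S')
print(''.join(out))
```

Execution trace: 'T' (try body) → 'L' (finally) → 'X' (outer except AttributeError) → 'S' (after the try/except). Output: TLXS

Answer: TLXS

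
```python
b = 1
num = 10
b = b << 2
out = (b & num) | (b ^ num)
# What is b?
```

Trace:
`b = 1` → b = 1
`num = 10` → num = 10
`b = b << 2` → b = 4
`out = (b & num) | (b ^ num)` → out = 14
So b = 4

Answer: 4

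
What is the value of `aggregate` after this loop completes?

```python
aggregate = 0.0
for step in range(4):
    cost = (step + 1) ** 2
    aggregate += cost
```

Sum of squared losses 1² + 2² + ... + 4²
`aggregate` takes the values: 0.0 → 1.0 → 5.0 → 14.0 → 30.0

Answer: 30.0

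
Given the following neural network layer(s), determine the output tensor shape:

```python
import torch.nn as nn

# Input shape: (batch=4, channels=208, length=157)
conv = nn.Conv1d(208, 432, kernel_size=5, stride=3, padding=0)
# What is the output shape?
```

Input: (4, 208, 157) -> Output: (4, 432, 51)

Answer: (4, 432, 51)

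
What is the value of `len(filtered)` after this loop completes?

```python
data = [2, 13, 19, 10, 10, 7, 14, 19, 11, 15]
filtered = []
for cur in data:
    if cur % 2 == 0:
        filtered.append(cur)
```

Count even numbers in [2, 13, 19, 10, 10, 7, 14, 19, 11, 15]
`filtered` takes the values: [] → [2] → [2, 10] → [2, 10, 10] → [2, 10, 10, 14]
So `len(filtered)` = 4

Answer: 4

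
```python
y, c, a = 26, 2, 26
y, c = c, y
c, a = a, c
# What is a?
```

Trace:
`y, c, a = 26, 2, 26` → y = 26; c = 2; a = 26
`y, c = c, y` → y = 2; c = 26
`c, a = a, c` → c = 26; a = 26
So a = 26

Answer: 26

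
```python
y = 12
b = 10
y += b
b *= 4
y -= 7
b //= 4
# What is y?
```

Trace:
`y = 12` → y = 12
`b = 10` → b = 10
`y += b` → y = 22
`b *= 4` → b = 40
`y -= 7` → y = 15
`b //= 4` → b = 10
So y = 15

Answer: 15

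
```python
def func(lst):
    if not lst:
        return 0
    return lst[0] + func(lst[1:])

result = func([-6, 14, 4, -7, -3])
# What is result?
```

(-6) + 14 + 4 + (-7) + (-3) + 0 = 2

Answer: 2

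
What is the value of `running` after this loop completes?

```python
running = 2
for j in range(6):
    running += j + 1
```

Start at 2, add 1 to 6 = 23
`running` takes the values: 2 → 3 → 5 → 8 → 12 → 17 → 23

Answer: 23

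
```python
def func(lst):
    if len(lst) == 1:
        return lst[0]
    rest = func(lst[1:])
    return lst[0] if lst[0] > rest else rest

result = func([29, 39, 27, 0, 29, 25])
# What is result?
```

Recursive max over [29, 39, 27, 0, 29, 25] = 39

Answer: 39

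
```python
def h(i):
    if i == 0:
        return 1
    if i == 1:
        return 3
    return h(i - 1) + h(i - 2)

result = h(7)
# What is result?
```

Build up from base cases: h(0)=1, h(1)=3, h(2)=4, h(3)=7, h(4)=11, h(5)=18, h(6)=29, ..., h(7)=47

Answer: 47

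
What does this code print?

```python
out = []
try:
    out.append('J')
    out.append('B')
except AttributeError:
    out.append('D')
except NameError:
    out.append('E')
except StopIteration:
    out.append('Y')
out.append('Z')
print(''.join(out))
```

Execution trace: 'J' (try body) → 'B' (try body, no exception) → 'Z' (after the try/except). Output: JBZ

Answer: JBZ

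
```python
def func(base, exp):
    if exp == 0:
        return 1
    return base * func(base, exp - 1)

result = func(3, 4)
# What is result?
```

func(3, 4) = 3 * 3 * 3 * 3 = 81

Answer: 81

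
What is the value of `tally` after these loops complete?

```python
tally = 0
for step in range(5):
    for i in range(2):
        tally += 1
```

5 * 2 = 10
`tally` takes the values: 0 → 1 → 2 → 3 → 4 → 5 → 6 → 7 → 8 → 9 → 10

Answer: 10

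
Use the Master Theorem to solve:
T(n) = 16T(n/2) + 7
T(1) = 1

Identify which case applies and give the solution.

a=16, b=2, f(n)=7. log_2(16) = 4. Since c=0 < 4, Case 1 applies: T(n) = Θ(n^log_b(a)) = O(n^4).

Answer: O(n^4) - Case 1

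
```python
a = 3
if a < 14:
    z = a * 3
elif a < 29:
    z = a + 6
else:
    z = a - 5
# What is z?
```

Trace:
`a = 3` → a = 3
`if a < 14: ...` → a < 14 is True → z = 9
So z = 9

Answer: 9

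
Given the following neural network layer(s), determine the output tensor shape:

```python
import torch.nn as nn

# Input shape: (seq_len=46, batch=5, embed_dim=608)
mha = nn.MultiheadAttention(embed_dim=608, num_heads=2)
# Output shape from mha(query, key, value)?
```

Input: (46, 5, 608) -> Output: (46, 5, 608)

Answer: (46, 5, 608)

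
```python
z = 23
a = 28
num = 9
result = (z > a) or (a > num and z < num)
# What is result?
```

Trace:
`z = 23` → z = 23
`a = 28` → a = 28
`num = 9` → num = 9
`result = (z > a) or (a > num and z < num)` → result = False
So result = False

Answer: False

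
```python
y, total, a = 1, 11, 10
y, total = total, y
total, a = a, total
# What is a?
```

Trace:
`y, total, a = 1, 11, 10` → y = 1; total = 11; a = 10
`y, total = total, y` → y = 11; total = 1
`total, a = a, total` → total = 10; a = 1
So a = 1

Answer: 1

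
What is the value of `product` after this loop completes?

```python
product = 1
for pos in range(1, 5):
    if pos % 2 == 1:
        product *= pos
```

Product of odd numbers 1 to 4
`product` takes the values: 1 → 3

Answer: 3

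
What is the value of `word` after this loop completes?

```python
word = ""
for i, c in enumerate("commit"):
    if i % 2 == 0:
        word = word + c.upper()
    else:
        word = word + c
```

Uppercase even positions in 'commit'
`word` takes the values: "" → "C" → "Co" → "CoM" → "CoMm" → "CoMmI" → "CoMmIt"

Answer: "CoMmIt"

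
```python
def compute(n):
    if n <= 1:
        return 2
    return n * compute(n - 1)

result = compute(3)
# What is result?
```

compute(3) = 3 * 2 * 2 = 12

Answer: 12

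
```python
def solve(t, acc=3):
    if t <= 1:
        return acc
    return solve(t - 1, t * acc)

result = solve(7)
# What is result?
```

Accumulator trace (n, acc): (7, 3) -> (6, 21) -> (5, 126) -> (4, 630) -> (3, 2520) -> (2, 7560) -> (1, 15120) -> return 15120

Answer: 15120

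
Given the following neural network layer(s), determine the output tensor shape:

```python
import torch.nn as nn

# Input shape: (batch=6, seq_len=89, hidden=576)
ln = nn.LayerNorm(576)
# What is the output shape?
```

Input: (6, 89, 576) -> Output: (6, 89, 576)

Answer: (6, 89, 576)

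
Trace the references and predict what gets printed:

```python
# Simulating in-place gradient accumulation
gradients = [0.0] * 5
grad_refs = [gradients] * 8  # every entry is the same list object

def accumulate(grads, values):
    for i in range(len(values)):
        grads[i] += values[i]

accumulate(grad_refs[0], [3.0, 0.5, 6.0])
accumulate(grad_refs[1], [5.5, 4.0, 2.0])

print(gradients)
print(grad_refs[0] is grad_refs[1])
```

Key concept: gradient accumulation aliasing.
Step by step:
`gradients = [0.0] * 5` → gradients = [0.0, 0.0, 0.0, 0.0, 0.0]
`grad_refs = [gradients] * 8` → grad_refs = [[0.0, 0.0, 0.0, 0.0, 0.0], [0.0, 0.0, 0.0, 0.0, 0.0], [0.0, 0.0, 0.0, 0.0, 0.0], [0.0, 0.0, 0.0, 0.0, 0.0], [0.0, 0.0, 0.0, 0.0, 0.0], [0.0, 0.0, 0.0, 0.0, 0.0], [0.0, 0.0, 0.0, 0.0, 0.0], [0.0, 0.0, 0.0, 0.0, 0.0]]
`accumulate(grad_refs[0], [3.0, 0.5, 6.0])` → gradients = [3.0, 0.5, 6.0, 0.0, 0.0]; grad_refs = [[3.0, 0.5, 6.0, 0.0, 0.0], [3.0, 0.5, 6.0, 0.0, 0.0], [3.0, 0.5, 6.0, 0.0, 0.0], [3.0, 0.5, 6.0, 0.0, 0.0], [3.0, 0.5, 6.0, 0.0, 0.0], [3.0, 0.5, 6.0, 0.0, 0.0], [3.0, 0.5, 6.0, 0.0, 0.0], [3.0, 0.5, 6.0, 0.0, 0.0]]
`accumulate(grad_refs[1], [5.5, 4.0, 2.0])` → gradients = [8.5, 4.5, 8.0, 0.0, 0.0]; grad_refs = [[8.5, 4.5, 8.0, 0.0, 0.0], [8.5, 4.5, 8.0, 0.0, 0.0], [8.5, 4.5, 8.0, 0.0, 0.0], [8.5, 4.5, 8.0, 0.0, 0.0], [8.5, 4.5, 8.0, 0.0, 0.0], [8.5, 4.5, 8.0, 0.0, 0.0], [8.5, 4.5, 8.0, 0.0, 0.0], [8.5, 4.5, 8.0, 0.0, 0.0]]
`print(gradients)` → prints [8.5, 4.5, 8.0, 0.0, 0.0]
`print(grad_refs[0] is grad_refs[1])` → prints True

Answer:
[8.5, 4.5, 8.0, 0.0, 0.0]
True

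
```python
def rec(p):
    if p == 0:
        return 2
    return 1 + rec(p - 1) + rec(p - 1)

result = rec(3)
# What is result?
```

rec(p) = 1 + 2·rec(p-1), rec(0)=2. Closed form: (2+1)·2^3 - 1 = 23.

Answer: 23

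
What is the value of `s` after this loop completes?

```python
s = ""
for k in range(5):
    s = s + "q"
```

Repeat 'q' 5 times
`s` takes the values: "" → "q" → "qq" → "qqq" → "qqqq" → "qqqqq"

Answer: "qqqqq"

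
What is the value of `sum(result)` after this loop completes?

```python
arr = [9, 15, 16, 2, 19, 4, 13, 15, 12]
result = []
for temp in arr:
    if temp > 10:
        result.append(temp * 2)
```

Sum of doubled values > 10
`result` takes the values: [] → [30] → [30, 32] → [30, 32, 38] → [30, 32, 38, 26] → [30, 32, 38, 26, 30] → [30, 32, 38, 26, 30, 24]
So `sum(result)` = 180

Answer: 180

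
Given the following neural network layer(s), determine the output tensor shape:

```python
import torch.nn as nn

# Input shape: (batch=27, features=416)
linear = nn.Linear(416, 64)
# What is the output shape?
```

Input: (27, 416) -> Output: (27, 64)

Answer: (27, 64)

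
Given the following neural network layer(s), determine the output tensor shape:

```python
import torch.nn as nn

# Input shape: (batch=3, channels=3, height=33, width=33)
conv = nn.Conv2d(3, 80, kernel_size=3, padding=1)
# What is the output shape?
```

Input: (3, 3, 33, 33) -> Output: (3, 80, 33, 33)

Answer: (3, 80, 33, 33)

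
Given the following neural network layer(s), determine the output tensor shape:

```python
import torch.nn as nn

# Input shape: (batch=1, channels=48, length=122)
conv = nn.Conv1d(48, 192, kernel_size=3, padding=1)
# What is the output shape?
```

Input: (1, 48, 122) -> Output: (1, 192, 122)

Answer: (1, 192, 122)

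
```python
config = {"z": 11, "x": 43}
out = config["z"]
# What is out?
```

Trace:
`config = {"z": 11, "x": 43}` → config = {'z': 11, 'x': 43}
`out = config["z"]` → out = 11
So out = 11

Answer: 11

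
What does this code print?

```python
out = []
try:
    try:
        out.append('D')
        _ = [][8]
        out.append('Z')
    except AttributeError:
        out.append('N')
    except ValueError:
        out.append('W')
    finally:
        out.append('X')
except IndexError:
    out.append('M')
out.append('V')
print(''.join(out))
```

Execution trace: 'D' (inner try body) → 'X' (inner finally) → 'M' (outer except IndexError) → 'V' (after the try/except). Output: DXMV

Answer: DXMV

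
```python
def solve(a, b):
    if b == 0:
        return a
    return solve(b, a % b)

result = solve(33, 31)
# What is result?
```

solve(33, 31) -> solve(31, 2) -> solve(2, 1) -> solve(1, 0) -> 1

Answer: 1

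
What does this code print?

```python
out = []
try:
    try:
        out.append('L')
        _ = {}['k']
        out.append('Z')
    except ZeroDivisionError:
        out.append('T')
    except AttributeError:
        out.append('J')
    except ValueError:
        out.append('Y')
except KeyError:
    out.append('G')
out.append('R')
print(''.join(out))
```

Execution trace: 'L' (inner try body) → 'G' (outer except KeyError) → 'R' (after the try/except). Output: LGR

Answer: LGR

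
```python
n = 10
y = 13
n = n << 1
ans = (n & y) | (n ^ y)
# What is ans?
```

Trace:
`n = 10` → n = 10
`y = 13` → y = 13
`n = n << 1` → n = 20
`ans = (n & y) | (n ^ y)` → ans = 29
So ans = 29

Answer: 29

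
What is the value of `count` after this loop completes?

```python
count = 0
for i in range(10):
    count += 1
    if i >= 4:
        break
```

Loop breaks when i reaches 4, count is 5
`count` takes the values: 0 → 1 → 2 → 3 → 4 → 5

Answer: 5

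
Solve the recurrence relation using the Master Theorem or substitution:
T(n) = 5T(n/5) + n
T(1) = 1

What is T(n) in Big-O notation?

By Master Theorem: a=5, b=5, f(n)=n. Since log_5(5) = 1 and f(n) = Θ(n^1), Case 2 applies. T(n) = O(n log n).

Answer: O(n log n)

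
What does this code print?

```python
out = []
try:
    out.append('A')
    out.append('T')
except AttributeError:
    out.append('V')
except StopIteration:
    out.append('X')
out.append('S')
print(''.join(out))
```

Execution trace: 'A' (try body) → 'T' (try body, no exception) → 'S' (after the try/except). Output: ATS

Answer: ATS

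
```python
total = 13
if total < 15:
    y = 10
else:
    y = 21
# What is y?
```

Trace:
`total = 13` → total = 13
`if total < 15: ...` → total < 15 is True → y = 10
So y = 10

Answer: 10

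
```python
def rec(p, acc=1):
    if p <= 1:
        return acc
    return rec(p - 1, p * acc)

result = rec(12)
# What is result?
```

Accumulator trace (n, acc): (12, 1) -> (11, 12) -> (10, 132) -> (9, 1320) -> (8, 11880) -> (7, 95040) -> (6, 665280) -> (5, 3991680) -> (4, 19958400) -> (3, 79833600) -> (2, 239500800) -> (1, 479001600) -> return 479001600

Answer: 479001600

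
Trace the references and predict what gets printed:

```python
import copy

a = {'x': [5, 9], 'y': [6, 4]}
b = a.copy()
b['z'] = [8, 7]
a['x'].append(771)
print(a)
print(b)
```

Key concept: shallow copy of dict with mutable values.
Step by step:
`a = {'x': [5, 9], 'y': [6, 4]}` → a = {'x': [5, 9], 'y': [6, 4]}
`b = a.copy()` → b = {'x': [5, 9], 'y': [6, 4]}
`b['z'] = [8, 7]` → b = {'x': [5, 9], 'y': [6, 4], 'z': [8, 7]}
`a['x'].append(771)` → a = {'x': [5, 9, 771], 'y': [6, 4]}; b = {'x': [5, 9, 771], 'y': [6, 4], 'z': [8, 7]}
`print(a)` → prints {'x': [5, 9, 771], 'y': [6, 4]}
`print(b)` → prints {'x': [5, 9, 771], 'y': [6, 4], 'z': [8, 7]}

Answer:
{'x': [5, 9, 771], 'y': [6, 4]}
{'x': [5, 9, 771], 'y': [6, 4], 'z': [8, 7]}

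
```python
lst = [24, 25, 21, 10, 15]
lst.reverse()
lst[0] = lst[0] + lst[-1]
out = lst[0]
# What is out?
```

Trace:
`lst = [24, 25, 21, 10, 15]` → lst = [24, 25, 21, 10, 15]
`lst.reverse()` → lst = [15, 10, 21, 25, 24]
`lst[0] = lst[0] + lst[-1]` → lst = [39, 10, 21, 25, 24]
`out = lst[0]` → out = 39
So out = 39

Answer: 39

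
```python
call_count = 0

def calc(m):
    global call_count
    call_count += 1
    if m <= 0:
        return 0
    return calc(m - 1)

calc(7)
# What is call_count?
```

Linear recursion stepping by 1: 8 calls from m=7 down to ≤0.

Answer: 8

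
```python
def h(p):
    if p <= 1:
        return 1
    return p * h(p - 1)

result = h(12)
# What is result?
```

h(12) = 12 * 11 * 10 * 9 * 8 * 7 * 6 * 5 * 4 * 3 * 2 * 1 = 479001600

Answer: 479001600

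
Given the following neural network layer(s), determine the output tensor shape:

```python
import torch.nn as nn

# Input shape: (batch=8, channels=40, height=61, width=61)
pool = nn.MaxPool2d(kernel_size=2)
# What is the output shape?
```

Input: (8, 40, 61, 61) -> Output: (8, 40, 30, 30)

Answer: (8, 40, 30, 30)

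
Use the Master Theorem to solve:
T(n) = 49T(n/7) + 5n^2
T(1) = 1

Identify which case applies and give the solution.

a=49, b=7, f(n)=5n^2. log_7(49) = 2. Since c=2 = 2, Case 2 applies: T(n) = Θ(n^log_b(a) · log n) = O(n^2 log n).

Answer: O(n^2 log n) - Case 2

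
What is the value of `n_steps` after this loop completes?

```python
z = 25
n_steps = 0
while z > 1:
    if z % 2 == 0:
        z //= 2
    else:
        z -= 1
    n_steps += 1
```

Steps to reduce 25 to 1
`n_steps` takes the values: 0 → 1 → 2 → 3 → 4 → 5 → 6

Answer: 6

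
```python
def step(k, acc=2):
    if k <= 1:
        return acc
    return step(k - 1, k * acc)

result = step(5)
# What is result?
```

Accumulator trace (n, acc): (5, 2) -> (4, 10) -> (3, 40) -> (2, 120) -> (1, 240) -> return 240

Answer: 240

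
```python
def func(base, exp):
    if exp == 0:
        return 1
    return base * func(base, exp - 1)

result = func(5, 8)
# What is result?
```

func(5, 8) = 5 * 5 * 5 * 5 * 5 * 5 * 5 * 5 = 390625

Answer: 390625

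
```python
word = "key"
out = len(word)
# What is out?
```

Trace:
`word = "key"` → word = 'key'
`out = len(word)` → out = 3
So out = 3

Answer: 3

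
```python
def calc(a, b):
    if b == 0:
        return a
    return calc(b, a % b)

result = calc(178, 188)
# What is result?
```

calc(178, 188) -> calc(188, 178) -> calc(178, 10) -> calc(10, 8) -> calc(8, 2) -> calc(2, 0) -> 2

Answer: 2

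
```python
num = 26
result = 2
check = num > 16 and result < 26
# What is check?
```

Trace:
`num = 26` → num = 26
`result = 2` → result = 2
`check = num > 16 and result < 26` → check = True
So check = True

Answer: True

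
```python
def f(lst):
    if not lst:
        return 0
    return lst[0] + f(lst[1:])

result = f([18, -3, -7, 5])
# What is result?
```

18 + (-3) + (-7) + 5 + 0 = 13

Answer: 13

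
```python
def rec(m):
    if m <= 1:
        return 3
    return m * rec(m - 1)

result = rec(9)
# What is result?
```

rec(9) = 9 * 8 * 7 * 6 * 5 * 4 * 3 * 2 * 3 = 1088640

Answer: 1088640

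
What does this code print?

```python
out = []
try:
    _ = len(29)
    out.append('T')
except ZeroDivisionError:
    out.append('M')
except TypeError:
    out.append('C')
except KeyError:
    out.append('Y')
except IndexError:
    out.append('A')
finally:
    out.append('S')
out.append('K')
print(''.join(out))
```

Execution trace: 'C' (except TypeError) → 'S' (finally) → 'K' (after the try/except). Output: CSK

Answer: CSK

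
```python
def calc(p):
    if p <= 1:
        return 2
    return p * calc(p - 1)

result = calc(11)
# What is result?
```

calc(11) = 11 * 10 * 9 * 8 * 7 * 6 * 5 * 4 * 3 * 2 * 2 = 79833600

Answer: 79833600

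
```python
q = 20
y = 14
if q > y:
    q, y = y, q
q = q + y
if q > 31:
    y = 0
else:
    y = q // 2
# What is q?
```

Trace:
`q = 20` → q = 20
`y = 14` → y = 14
`if q > y: ...` → q > y is True → q = 14; y = 20
`q = q + y` → q = 34
`if q > 31: ...` → q > 31 is True → y = 0
So q = 34

Answer: 34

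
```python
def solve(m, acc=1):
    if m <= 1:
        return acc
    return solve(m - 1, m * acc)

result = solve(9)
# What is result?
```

Accumulator trace (n, acc): (9, 1) -> (8, 9) -> (7, 72) -> (6, 504) -> (5, 3024) -> (4, 15120) -> (3, 60480) -> (2, 181440) -> (1, 362880) -> return 362880

Answer: 362880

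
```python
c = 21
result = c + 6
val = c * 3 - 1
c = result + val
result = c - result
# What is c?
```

Trace:
`c = 21` → c = 21
`result = c + 6` → result = 27
`val = c * 3 - 1` → val = 62
`c = result + val` → c = 89
`result = c - result` → result = 62
So c = 89

Answer: 89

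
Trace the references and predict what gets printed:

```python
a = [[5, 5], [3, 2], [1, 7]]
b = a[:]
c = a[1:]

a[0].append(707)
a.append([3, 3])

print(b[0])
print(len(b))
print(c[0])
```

Key concept: slice with nested mutation.
Step by step:
`a = [[5, 5], [3, 2], [1, 7]]` → a = [[5, 5], [3, 2], [1, 7]]
`b = a[:]` → b = [[5, 5], [3, 2], [1, 7]]
`c = a[1:]` → c = [[3, 2], [1, 7]]
`a[0].append(707)` → a = [[5, 5, 707], [3, 2], [1, 7]]; b = [[5, 5, 707], [3, 2], [1, 7]]
`a.append([3, 3])` → a = [[5, 5, 707], [3, 2], [1, 7], [3, 3]]
`print(b[0])` → prints [5, 5, 707]
`print(len(b))` → prints 3
`print(c[0])` → prints [3, 2]

Answer:
[5, 5, 707]
3
[3, 2]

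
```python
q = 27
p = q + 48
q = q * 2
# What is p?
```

Trace:
`q = 27` → q = 27
`p = q + 48` → p = 75
`q = q * 2` → q = 54
So p = 75

Answer: 75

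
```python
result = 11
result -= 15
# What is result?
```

Trace:
`result = 11` → result = 11
`result -= 15` → result = -4
So result = -4

Answer: -4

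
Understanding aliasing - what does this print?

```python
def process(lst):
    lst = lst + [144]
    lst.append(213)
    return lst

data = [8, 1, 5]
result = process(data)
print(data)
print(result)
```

Key concept: rebinding parameter vs mutation.
Step by step:
`data = [8, 1, 5]` → data = [8, 1, 5]
`result = process(data)` → result = [8, 1, 5, 144, 213]
`print(data)` → prints [8, 1, 5]
`print(result)` → prints [8, 1, 5, 144, 213]

Answer:
[8, 1, 5]
[8, 1, 5, 144, 213]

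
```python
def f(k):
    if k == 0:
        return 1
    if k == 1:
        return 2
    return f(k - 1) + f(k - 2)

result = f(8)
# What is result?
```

Build up from base cases: f(0)=1, f(1)=2, f(2)=3, f(3)=5, f(4)=8, f(5)=13, f(6)=21, ..., f(8)=55

Answer: 55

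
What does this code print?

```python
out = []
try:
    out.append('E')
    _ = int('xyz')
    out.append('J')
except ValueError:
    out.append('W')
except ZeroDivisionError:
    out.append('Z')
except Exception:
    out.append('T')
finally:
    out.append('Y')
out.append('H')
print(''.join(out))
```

Execution trace: 'E' (try body) → 'W' (except ValueError) → 'Y' (finally) → 'H' (after the try/except). Output: EWYH

Answer: EWYH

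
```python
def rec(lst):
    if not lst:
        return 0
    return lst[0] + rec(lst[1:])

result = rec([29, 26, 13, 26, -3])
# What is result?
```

29 + 26 + 13 + 26 + (-3) + 0 = 91

Answer: 91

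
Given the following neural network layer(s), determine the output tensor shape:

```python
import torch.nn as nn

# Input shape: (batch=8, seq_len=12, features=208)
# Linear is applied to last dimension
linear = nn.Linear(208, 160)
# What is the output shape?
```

Input: (8, 12, 208) -> Output: (8, 12, 160)

Answer: (8, 12, 160)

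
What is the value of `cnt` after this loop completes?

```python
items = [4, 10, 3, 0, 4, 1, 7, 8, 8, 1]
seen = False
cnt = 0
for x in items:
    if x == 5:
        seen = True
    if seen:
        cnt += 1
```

Count elements after first 5 in [4, 10, 3, 0, 4, 1, 7, 8, 8, 1]
`cnt` takes the values: 0

Answer: 0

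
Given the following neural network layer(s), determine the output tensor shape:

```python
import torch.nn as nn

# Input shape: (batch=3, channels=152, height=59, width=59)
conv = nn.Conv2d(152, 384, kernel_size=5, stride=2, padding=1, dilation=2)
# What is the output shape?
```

Input: (3, 152, 59, 59) -> Output: (3, 384, 27, 27)

Answer: (3, 384, 27, 27)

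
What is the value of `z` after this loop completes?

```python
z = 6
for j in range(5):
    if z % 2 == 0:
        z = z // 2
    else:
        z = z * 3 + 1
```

Collatz-style transformation from 6
`z` takes the values: 6 → 3 → 10 → 5 → 16 → 8

Answer: 8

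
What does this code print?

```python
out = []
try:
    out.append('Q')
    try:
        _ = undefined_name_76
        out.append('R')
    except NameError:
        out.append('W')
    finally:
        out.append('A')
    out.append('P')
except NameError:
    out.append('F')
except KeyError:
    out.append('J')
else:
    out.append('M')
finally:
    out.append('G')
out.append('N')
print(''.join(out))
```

Execution trace: 'Q' (try body) → 'W' (inner except NameError) → 'A' (inner finally) → 'P' (try body, no exception) → 'M' (else) → 'G' (finally) → 'N' (after the try/except). Output: QWAPMGN

Answer: QWAPMGN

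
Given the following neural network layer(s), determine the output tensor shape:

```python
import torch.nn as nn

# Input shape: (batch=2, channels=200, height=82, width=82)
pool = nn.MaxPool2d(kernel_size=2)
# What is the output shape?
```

Input: (2, 200, 82, 82) -> Output: (2, 200, 41, 41)

Answer: (2, 200, 41, 41)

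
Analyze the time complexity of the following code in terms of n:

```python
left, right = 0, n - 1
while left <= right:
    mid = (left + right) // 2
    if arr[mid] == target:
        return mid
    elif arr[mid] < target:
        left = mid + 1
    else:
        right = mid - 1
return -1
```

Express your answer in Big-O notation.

This is Binary search in a sorted array. Time complexity: O(log n).

Answer: O(log n)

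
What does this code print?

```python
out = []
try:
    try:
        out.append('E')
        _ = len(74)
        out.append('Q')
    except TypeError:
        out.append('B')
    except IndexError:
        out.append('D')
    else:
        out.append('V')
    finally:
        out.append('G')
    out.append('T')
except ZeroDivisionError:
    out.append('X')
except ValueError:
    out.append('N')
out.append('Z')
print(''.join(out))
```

Execution trace: 'E' (inner try body) → 'B' (inner except TypeError) → 'G' (inner finally) → 'T' (try body, no exception) → 'Z' (after the try/except). Output: EBGTZ

Answer: EBGTZ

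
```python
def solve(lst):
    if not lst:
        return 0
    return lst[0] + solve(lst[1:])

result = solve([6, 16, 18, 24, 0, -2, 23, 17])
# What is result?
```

6 + 16 + 18 + 24 + 0 + (-2) + 23 + 17 + 0 = 102

Answer: 102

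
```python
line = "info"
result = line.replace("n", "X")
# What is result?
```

Trace:
`line = "info"` → line = 'info'
`result = line.replace("n", "X")` → result = 'iXfo'
So result = 'iXfo'

Answer: 'iXfo'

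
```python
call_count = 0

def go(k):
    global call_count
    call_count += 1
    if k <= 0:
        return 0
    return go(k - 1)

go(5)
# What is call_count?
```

Linear recursion stepping by 1: 6 calls from k=5 down to ≤0.

Answer: 6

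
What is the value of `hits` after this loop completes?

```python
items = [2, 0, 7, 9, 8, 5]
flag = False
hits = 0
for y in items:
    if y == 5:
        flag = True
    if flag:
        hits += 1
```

Count elements after first 5 in [2, 0, 7, 9, 8, 5]
`hits` takes the values: 0 → 1

Answer: 1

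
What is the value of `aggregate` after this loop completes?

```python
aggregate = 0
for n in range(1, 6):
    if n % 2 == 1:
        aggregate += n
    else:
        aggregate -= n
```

Add odd, subtract even
`aggregate` takes the values: 0 → 1 → -1 → 2 → -2 → 3

Answer: 3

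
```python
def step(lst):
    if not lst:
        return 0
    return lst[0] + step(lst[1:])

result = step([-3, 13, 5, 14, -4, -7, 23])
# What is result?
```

(-3) + 13 + 5 + 14 + (-4) + (-7) + 23 + 0 = 41

Answer: 41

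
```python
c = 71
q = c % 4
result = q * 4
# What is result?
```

Trace:
`c = 71` → c = 71
`q = c % 4` → q = 3
`result = q * 4` → result = 12
So result = 12

Answer: 12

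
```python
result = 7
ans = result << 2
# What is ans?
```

Trace:
`result = 7` → result = 7
`ans = result << 2` → ans = 28
So ans = 28

Answer: 28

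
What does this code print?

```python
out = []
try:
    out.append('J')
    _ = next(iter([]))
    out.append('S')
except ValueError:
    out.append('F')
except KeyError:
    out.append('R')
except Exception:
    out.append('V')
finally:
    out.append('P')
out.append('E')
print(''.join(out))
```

Execution trace: 'J' (try body) → 'V' (except Exception) → 'P' (finally) → 'E' (after the try/except). Output: JVPE

Answer: JVPE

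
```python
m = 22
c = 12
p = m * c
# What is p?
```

Trace:
`m = 22` → m = 22
`c = 12` → c = 12
`p = m * c` → p = 264
So p = 264

Answer: 264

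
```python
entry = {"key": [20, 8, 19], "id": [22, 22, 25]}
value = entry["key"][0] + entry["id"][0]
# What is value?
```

Trace:
`entry = {"key": [20, 8, 19], "id": [22, 22, 25]}` → entry = {'key': [20, 8, 19], 'id': [22, 22, 25]}
`value = entry["key"][0] + entry["id"][0]` → value = 42
So value = 42

Answer: 42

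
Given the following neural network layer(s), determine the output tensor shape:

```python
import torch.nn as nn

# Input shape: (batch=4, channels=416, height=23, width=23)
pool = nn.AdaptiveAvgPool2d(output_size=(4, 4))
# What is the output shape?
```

Input: (4, 416, 23, 23) -> Output: (4, 416, 4, 4)

Answer: (4, 416, 4, 4)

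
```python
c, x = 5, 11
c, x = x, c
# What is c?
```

Trace:
`c, x = 5, 11` → c = 5; x = 11
`c, x = x, c` → c = 11; x = 5
So c = 11

Answer: 11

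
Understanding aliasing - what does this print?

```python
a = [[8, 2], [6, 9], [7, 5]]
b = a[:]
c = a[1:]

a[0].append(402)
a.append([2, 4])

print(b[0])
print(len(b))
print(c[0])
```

Key concept: slice with nested mutation.
Step by step:
`a = [[8, 2], [6, 9], [7, 5]]` → a = [[8, 2], [6, 9], [7, 5]]
`b = a[:]` → b = [[8, 2], [6, 9], [7, 5]]
`c = a[1:]` → c = [[6, 9], [7, 5]]
`a[0].append(402)` → a = [[8, 2, 402], [6, 9], [7, 5]]; b = [[8, 2, 402], [6, 9], [7, 5]]
`a.append([2, 4])` → a = [[8, 2, 402], [6, 9], [7, 5], [2, 4]]
`print(b[0])` → prints [8, 2, 402]
`print(len(b))` → prints 3
`print(c[0])` → prints [6, 9]

Answer:
[8, 2, 402]
3
[6, 9]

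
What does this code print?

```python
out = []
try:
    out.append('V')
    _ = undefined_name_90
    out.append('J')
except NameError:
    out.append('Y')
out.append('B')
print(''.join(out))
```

Execution trace: 'V' (try body) → 'Y' (except NameError) → 'B' (after the try/except). Output: VYB

Answer: VYB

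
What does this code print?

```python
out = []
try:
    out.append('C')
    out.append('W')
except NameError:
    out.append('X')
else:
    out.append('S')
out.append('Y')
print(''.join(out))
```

Execution trace: 'C' (try body) → 'W' (try body, no exception) → 'S' (else) → 'Y' (after the try/except). Output: CWSY

Answer: CWSY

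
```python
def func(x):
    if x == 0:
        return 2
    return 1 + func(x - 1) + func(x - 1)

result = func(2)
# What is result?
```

func(x) = 1 + 2·func(x-1), func(0)=2. Closed form: (2+1)·2^2 - 1 = 11.

Answer: 11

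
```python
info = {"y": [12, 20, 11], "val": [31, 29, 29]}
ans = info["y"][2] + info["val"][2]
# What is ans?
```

Trace:
`info = {"y": [12, 20, 11], "val": [31, 29, 29]}` → info = {'y': [12, 20, 11], 'val': [31, 29, 29]}
`ans = info["y"][2] + info["val"][2]` → ans = 40
So ans = 40

Answer: 40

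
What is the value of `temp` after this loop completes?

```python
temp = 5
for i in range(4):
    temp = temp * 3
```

Multiply by 3, 4 times: 5 * 3^4 = 405
`temp` takes the values: 5 → 15 → 45 → 135 → 405

Answer: 405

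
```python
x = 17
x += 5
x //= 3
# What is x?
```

Trace:
`x = 17` → x = 17
`x += 5` → x = 22
`x //= 3` → x = 7
So x = 7

Answer: 7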